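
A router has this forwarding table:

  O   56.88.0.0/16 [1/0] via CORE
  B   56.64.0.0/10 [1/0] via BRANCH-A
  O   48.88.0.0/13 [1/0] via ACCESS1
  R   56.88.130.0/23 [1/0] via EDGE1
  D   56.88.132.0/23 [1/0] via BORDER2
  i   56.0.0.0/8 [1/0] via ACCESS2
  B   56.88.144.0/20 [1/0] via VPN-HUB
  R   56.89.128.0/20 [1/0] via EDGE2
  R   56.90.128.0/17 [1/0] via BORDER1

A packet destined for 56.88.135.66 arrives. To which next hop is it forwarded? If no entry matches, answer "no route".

CORE

Routes whose prefix contains 56.88.135.66:
  56.0.0.0/8 (56.0.0.0 - 56.255.255.255) -> ACCESS2
  56.64.0.0/10 (56.64.0.0 - 56.127.255.255) -> BRANCH-A
  56.88.0.0/16 (56.88.0.0 - 56.88.255.255) -> CORE
More-specific entries that do NOT match:
  56.88.130.0/23 (56.88.130.0 - 56.88.131.255) does not contain 56.88.135.66
  56.88.132.0/23 (56.88.132.0 - 56.88.133.255) does not contain 56.88.135.66
  56.88.144.0/20 (56.88.144.0 - 56.88.159.255) does not contain 56.88.135.66
  56.89.128.0/20 (56.89.128.0 - 56.89.143.255) does not contain 56.88.135.66
  56.90.128.0/17 (56.90.128.0 - 56.90.255.255) does not contain 56.88.135.66
Longest matching prefix is /16 -> next hop CORE.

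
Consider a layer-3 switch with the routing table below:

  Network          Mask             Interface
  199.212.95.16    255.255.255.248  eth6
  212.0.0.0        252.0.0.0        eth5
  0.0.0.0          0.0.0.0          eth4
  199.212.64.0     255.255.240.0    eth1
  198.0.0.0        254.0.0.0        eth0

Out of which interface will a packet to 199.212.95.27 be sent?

Routes whose prefix contains 199.212.95.27:
  0.0.0.0/0 (default, matches everything) -> eth4
  198.0.0.0/7 (198.0.0.0 - 199.255.255.255) -> eth0
More-specific entries that do NOT match:
  199.212.95.16/29 (199.212.95.16 - 199.212.95.23) does not contain 199.212.95.27
  199.212.64.0/20 (199.212.64.0 - 199.212.79.255) does not contain 199.212.95.27
Longest matching prefix is /7 -> interface eth0.

eth0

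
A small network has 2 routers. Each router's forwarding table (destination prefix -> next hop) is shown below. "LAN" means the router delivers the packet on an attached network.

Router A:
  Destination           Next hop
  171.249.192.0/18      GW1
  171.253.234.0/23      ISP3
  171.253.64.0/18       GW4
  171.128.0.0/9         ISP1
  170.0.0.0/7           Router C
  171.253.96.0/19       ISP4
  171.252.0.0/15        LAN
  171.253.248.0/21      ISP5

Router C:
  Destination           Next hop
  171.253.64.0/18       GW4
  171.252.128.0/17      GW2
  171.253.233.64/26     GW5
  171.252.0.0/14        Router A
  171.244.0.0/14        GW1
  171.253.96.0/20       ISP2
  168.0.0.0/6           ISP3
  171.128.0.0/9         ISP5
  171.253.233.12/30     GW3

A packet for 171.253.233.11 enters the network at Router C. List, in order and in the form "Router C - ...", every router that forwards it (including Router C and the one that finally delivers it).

At Router C: longest match for 171.253.233.11 is 171.252.0.0/14 -> Router A
At Router A: longest match for 171.253.233.11 is 171.252.0.0/15 -> LAN

Router C - Router A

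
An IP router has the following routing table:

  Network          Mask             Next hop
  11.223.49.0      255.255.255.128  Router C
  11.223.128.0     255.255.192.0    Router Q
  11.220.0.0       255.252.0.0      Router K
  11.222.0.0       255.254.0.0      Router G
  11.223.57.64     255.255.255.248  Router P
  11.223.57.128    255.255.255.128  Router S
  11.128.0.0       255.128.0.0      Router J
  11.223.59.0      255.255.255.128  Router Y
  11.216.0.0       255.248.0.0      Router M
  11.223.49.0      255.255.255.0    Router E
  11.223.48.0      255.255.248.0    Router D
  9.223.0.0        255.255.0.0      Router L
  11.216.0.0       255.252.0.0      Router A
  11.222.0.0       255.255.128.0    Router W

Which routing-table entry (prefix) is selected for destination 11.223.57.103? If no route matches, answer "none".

11.222.0.0/15

Entries matching 11.223.57.103:
  11.128.0.0/9 (11.128.0.0 - 11.255.255.255)
  11.216.0.0/13 (11.216.0.0 - 11.223.255.255)
  11.220.0.0/14 (11.220.0.0 - 11.223.255.255)
  11.222.0.0/15 (11.222.0.0 - 11.223.255.255)
Most specific is 11.222.0.0/15.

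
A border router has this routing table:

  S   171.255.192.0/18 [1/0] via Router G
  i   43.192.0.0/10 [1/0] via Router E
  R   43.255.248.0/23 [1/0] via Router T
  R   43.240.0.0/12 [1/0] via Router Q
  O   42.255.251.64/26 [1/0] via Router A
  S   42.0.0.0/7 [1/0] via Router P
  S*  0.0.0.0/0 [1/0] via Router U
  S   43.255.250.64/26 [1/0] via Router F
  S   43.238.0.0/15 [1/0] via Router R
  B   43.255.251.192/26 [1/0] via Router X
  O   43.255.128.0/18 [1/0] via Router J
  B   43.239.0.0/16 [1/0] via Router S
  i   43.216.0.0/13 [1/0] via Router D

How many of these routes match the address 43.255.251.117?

4

Prefixes containing 43.255.251.117:
  0.0.0.0/0 (default, matches everything)
  42.0.0.0/7 (42.0.0.0 - 43.255.255.255)
  43.192.0.0/10 (43.192.0.0 - 43.255.255.255)
  43.240.0.0/12 (43.240.0.0 - 43.255.255.255)
Total matching entries: 4.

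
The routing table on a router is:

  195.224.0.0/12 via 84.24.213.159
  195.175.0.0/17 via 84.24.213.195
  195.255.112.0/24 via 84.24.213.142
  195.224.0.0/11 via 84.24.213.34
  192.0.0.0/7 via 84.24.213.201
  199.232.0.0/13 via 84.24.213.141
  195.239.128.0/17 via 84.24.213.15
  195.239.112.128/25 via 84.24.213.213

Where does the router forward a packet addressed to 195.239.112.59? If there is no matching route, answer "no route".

Routes whose prefix contains 195.239.112.59:
  195.224.0.0/11 (195.224.0.0 - 195.255.255.255) -> 84.24.213.34
  195.224.0.0/12 (195.224.0.0 - 195.239.255.255) -> 84.24.213.159
More-specific entries that do NOT match:
  195.239.112.128/25 (195.239.112.128 - 195.239.112.255) does not contain 195.239.112.59
  195.255.112.0/24 (195.255.112.0 - 195.255.112.255) does not contain 195.239.112.59
  195.175.0.0/17 (195.175.0.0 - 195.175.127.255) does not contain 195.239.112.59
  195.239.128.0/17 (195.239.128.0 - 195.239.255.255) does not contain 195.239.112.59
  199.232.0.0/13 (199.232.0.0 - 199.239.255.255) does not contain 195.239.112.59
Longest matching prefix is /12 -> next hop 84.24.213.159.

84.24.213.159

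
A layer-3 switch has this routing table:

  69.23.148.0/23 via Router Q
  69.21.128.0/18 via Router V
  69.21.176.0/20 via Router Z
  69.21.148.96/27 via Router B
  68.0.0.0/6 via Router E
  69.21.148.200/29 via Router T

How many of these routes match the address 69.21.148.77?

Prefixes containing 69.21.148.77:
  68.0.0.0/6 (68.0.0.0 - 71.255.255.255)
  69.21.128.0/18 (69.21.128.0 - 69.21.191.255)
Total matching entries: 2.

2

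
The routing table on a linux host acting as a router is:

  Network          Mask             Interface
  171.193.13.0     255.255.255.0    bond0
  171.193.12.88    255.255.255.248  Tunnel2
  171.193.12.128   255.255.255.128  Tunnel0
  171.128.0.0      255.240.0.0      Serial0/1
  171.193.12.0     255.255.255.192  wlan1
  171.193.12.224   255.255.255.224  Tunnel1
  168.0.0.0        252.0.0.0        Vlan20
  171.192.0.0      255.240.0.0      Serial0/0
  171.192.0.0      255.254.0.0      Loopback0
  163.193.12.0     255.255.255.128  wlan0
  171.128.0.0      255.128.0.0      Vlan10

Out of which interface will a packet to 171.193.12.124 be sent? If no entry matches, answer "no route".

Loopback0

Routes whose prefix contains 171.193.12.124:
  168.0.0.0/6 (168.0.0.0 - 171.255.255.255) -> Vlan20
  171.128.0.0/9 (171.128.0.0 - 171.255.255.255) -> Vlan10
  171.192.0.0/12 (171.192.0.0 - 171.207.255.255) -> Serial0/0
  171.192.0.0/15 (171.192.0.0 - 171.193.255.255) -> Loopback0
More-specific entries that do NOT match:
  171.193.12.88/29 (171.193.12.88 - 171.193.12.95) does not contain 171.193.12.124
  171.193.12.224/27 (171.193.12.224 - 171.193.12.255) does not contain 171.193.12.124
  171.193.12.0/26 (171.193.12.0 - 171.193.12.63) does not contain 171.193.12.124
  171.193.12.128/25 (171.193.12.128 - 171.193.12.255) does not contain 171.193.12.124
  163.193.12.0/25 (163.193.12.0 - 163.193.12.127) does not contain 171.193.12.124
  171.193.13.0/24 (171.193.13.0 - 171.193.13.255) does not contain 171.193.12.124
Longest matching prefix is /15 -> interface Loopback0.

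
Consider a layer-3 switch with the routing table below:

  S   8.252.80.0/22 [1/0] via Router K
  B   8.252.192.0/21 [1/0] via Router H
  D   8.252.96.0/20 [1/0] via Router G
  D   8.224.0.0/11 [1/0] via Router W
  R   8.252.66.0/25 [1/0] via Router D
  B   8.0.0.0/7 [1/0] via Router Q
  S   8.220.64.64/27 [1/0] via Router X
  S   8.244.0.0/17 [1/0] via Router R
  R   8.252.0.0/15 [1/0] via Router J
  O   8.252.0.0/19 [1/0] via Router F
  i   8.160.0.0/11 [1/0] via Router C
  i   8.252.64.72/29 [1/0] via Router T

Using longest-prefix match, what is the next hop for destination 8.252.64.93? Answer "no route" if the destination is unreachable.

Routes whose prefix contains 8.252.64.93:
  8.0.0.0/7 (8.0.0.0 - 9.255.255.255) -> Router Q
  8.224.0.0/11 (8.224.0.0 - 8.255.255.255) -> Router W
  8.252.0.0/15 (8.252.0.0 - 8.253.255.255) -> Router J
More-specific entries that do NOT match:
  8.252.64.72/29 (8.252.64.72 - 8.252.64.79) does not contain 8.252.64.93
  8.220.64.64/27 (8.220.64.64 - 8.220.64.95) does not contain 8.252.64.93
  8.252.66.0/25 (8.252.66.0 - 8.252.66.127) does not contain 8.252.64.93
  8.252.80.0/22 (8.252.80.0 - 8.252.83.255) does not contain 8.252.64.93
  8.252.192.0/21 (8.252.192.0 - 8.252.199.255) does not contain 8.252.64.93
  8.252.96.0/20 (8.252.96.0 - 8.252.111.255) does not contain 8.252.64.93
  8.252.0.0/19 (8.252.0.0 - 8.252.31.255) does not contain 8.252.64.93
  8.244.0.0/17 (8.244.0.0 - 8.244.127.255) does not contain 8.252.64.93
Longest matching prefix is /15 -> next hop Router J.

Router J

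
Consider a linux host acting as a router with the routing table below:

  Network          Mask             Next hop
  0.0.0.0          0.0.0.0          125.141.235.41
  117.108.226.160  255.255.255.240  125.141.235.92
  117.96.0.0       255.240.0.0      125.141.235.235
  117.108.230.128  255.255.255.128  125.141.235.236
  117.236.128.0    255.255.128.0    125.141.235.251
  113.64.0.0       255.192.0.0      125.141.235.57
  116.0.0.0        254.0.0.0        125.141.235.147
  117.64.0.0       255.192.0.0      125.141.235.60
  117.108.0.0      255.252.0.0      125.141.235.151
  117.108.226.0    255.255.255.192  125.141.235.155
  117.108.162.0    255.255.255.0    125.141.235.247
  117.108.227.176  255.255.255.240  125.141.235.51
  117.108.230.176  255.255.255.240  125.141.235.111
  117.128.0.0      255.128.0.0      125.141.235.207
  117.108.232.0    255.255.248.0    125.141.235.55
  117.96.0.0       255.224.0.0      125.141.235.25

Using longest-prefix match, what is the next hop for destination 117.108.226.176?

Routes whose prefix contains 117.108.226.176:
  0.0.0.0/0 (default, matches everything) -> 125.141.235.41
  116.0.0.0/7 (116.0.0.0 - 117.255.255.255) -> 125.141.235.147
  117.64.0.0/10 (117.64.0.0 - 117.127.255.255) -> 125.141.235.60
  117.96.0.0/11 (117.96.0.0 - 117.127.255.255) -> 125.141.235.25
  117.96.0.0/12 (117.96.0.0 - 117.111.255.255) -> 125.141.235.235
  117.108.0.0/14 (117.108.0.0 - 117.111.255.255) -> 125.141.235.151
More-specific entries that do NOT match:
  117.108.226.160/28 (117.108.226.160 - 117.108.226.175) does not contain 117.108.226.176
  117.108.227.176/28 (117.108.227.176 - 117.108.227.191) does not contain 117.108.226.176
  117.108.230.176/28 (117.108.230.176 - 117.108.230.191) does not contain 117.108.226.176
  117.108.226.0/26 (117.108.226.0 - 117.108.226.63) does not contain 117.108.226.176
  117.108.230.128/25 (117.108.230.128 - 117.108.230.255) does not contain 117.108.226.176
  117.108.162.0/24 (117.108.162.0 - 117.108.162.255) does not contain 117.108.226.176
  117.108.232.0/21 (117.108.232.0 - 117.108.239.255) does not contain 117.108.226.176
  117.236.128.0/17 (117.236.128.0 - 117.236.255.255) does not contain 117.108.226.176
Longest matching prefix is /14 -> next hop 125.141.235.151.

125.141.235.151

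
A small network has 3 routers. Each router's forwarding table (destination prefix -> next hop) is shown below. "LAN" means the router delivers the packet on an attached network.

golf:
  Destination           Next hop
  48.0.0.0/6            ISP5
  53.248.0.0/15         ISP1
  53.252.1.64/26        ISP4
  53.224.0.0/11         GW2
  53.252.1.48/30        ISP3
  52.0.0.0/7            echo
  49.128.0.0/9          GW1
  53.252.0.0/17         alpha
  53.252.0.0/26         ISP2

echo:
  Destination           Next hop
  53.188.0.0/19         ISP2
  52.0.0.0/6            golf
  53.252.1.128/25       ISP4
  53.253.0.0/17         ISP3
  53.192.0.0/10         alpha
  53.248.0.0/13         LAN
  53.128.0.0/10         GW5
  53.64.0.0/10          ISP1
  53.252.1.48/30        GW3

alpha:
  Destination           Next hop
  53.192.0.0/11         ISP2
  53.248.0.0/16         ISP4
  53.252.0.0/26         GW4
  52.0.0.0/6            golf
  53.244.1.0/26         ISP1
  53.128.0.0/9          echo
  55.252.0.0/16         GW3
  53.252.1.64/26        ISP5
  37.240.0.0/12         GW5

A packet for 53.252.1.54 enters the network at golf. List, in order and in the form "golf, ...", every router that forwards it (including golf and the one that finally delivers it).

golf, alpha, echo

At golf: longest match for 53.252.1.54 is 53.252.0.0/17 -> alpha
At alpha: longest match for 53.252.1.54 is 53.128.0.0/9 -> echo
At echo: longest match for 53.252.1.54 is 53.248.0.0/13 -> LAN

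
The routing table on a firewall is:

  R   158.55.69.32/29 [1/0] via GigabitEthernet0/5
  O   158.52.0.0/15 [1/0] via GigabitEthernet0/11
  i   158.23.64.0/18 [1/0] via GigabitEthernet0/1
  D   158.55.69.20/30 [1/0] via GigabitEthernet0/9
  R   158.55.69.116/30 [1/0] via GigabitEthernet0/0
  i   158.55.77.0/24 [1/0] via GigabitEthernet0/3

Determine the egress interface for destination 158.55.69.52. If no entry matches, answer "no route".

No entry's prefix contains 158.55.69.52; there is no default route.

no route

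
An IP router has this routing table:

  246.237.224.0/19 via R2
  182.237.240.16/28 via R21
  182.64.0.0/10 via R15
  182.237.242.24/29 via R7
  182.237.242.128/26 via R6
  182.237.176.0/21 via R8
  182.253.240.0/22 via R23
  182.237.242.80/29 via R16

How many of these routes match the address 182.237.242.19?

0

No listed prefix contains 182.237.242.19.
Total matching entries: 0.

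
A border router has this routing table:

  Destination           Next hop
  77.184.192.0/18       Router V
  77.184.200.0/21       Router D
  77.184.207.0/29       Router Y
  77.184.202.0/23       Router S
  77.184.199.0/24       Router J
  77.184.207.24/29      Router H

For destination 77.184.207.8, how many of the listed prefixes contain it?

Prefixes containing 77.184.207.8:
  77.184.192.0/18 (77.184.192.0 - 77.184.255.255)
  77.184.200.0/21 (77.184.200.0 - 77.184.207.255)
Total matching entries: 2.

2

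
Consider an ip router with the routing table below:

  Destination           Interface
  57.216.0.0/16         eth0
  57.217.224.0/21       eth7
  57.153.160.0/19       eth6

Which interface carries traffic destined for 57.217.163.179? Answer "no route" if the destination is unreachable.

no route

No entry's prefix contains 57.217.163.179; there is no default route.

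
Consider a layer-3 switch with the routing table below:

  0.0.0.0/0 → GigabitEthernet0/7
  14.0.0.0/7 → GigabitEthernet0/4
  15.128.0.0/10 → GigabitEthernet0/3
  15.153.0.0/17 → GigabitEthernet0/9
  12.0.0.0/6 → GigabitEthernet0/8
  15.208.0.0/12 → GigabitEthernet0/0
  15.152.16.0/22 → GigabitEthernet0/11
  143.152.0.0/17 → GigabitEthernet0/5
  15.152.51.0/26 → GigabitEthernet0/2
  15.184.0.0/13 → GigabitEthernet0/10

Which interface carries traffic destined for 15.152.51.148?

GigabitEthernet0/3

Routes whose prefix contains 15.152.51.148:
  0.0.0.0/0 (default, matches everything) -> GigabitEthernet0/7
  12.0.0.0/6 (12.0.0.0 - 15.255.255.255) -> GigabitEthernet0/8
  14.0.0.0/7 (14.0.0.0 - 15.255.255.255) -> GigabitEthernet0/4
  15.128.0.0/10 (15.128.0.0 - 15.191.255.255) -> GigabitEthernet0/3
More-specific entries that do NOT match:
  15.152.51.0/26 (15.152.51.0 - 15.152.51.63) does not contain 15.152.51.148
  15.152.16.0/22 (15.152.16.0 - 15.152.19.255) does not contain 15.152.51.148
  15.153.0.0/17 (15.153.0.0 - 15.153.127.255) does not contain 15.152.51.148
  143.152.0.0/17 (143.152.0.0 - 143.152.127.255) does not contain 15.152.51.148
  15.184.0.0/13 (15.184.0.0 - 15.191.255.255) does not contain 15.152.51.148
  15.208.0.0/12 (15.208.0.0 - 15.223.255.255) does not contain 15.152.51.148
Longest matching prefix is /10 -> interface GigabitEthernet0/3.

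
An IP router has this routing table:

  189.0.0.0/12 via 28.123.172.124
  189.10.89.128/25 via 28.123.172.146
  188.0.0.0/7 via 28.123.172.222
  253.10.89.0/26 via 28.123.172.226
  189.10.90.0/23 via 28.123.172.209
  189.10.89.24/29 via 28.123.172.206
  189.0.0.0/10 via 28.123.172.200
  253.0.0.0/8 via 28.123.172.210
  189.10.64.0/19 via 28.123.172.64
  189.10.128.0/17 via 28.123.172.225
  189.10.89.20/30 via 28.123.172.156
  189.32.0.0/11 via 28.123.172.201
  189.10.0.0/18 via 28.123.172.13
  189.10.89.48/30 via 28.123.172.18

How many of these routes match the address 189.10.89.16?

Prefixes containing 189.10.89.16:
  188.0.0.0/7 (188.0.0.0 - 189.255.255.255)
  189.0.0.0/10 (189.0.0.0 - 189.63.255.255)
  189.0.0.0/12 (189.0.0.0 - 189.15.255.255)
  189.10.64.0/19 (189.10.64.0 - 189.10.95.255)
Total matching entries: 4.

4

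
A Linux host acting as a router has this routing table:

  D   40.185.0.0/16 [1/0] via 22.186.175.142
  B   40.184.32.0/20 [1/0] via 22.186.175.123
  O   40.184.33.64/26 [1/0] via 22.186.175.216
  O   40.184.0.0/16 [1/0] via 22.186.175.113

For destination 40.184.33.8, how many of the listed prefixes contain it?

Prefixes containing 40.184.33.8:
  40.184.0.0/16 (40.184.0.0 - 40.184.255.255)
  40.184.32.0/20 (40.184.32.0 - 40.184.47.255)
Total matching entries: 2.

2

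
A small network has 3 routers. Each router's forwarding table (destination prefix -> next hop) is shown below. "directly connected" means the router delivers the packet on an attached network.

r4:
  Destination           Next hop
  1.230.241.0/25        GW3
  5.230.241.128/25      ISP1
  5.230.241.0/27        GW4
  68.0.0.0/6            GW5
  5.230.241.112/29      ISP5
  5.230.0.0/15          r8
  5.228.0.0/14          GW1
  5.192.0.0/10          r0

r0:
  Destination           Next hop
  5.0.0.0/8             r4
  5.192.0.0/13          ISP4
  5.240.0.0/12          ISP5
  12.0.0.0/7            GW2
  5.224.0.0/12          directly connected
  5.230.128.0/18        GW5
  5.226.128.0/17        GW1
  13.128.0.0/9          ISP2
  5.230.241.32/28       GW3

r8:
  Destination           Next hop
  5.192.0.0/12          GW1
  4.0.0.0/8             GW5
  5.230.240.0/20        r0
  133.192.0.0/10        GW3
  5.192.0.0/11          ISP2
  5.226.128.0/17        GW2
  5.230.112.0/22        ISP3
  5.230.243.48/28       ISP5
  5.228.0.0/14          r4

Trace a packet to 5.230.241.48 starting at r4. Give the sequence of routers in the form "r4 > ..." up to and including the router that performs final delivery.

At r4: longest match for 5.230.241.48 is 5.230.0.0/15 -> r8
At r8: longest match for 5.230.241.48 is 5.230.240.0/20 -> r0
At r0: longest match for 5.230.241.48 is 5.224.0.0/12 -> directly connected

r4 > r8 > r0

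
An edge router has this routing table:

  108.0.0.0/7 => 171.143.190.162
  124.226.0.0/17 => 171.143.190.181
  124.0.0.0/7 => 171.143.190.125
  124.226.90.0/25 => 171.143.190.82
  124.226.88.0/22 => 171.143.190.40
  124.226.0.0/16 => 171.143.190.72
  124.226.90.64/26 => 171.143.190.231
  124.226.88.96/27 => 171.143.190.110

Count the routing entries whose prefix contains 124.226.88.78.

Prefixes containing 124.226.88.78:
  124.0.0.0/7 (124.0.0.0 - 125.255.255.255)
  124.226.0.0/16 (124.226.0.0 - 124.226.255.255)
  124.226.0.0/17 (124.226.0.0 - 124.226.127.255)
  124.226.88.0/22 (124.226.88.0 - 124.226.91.255)
Total matching entries: 4.

4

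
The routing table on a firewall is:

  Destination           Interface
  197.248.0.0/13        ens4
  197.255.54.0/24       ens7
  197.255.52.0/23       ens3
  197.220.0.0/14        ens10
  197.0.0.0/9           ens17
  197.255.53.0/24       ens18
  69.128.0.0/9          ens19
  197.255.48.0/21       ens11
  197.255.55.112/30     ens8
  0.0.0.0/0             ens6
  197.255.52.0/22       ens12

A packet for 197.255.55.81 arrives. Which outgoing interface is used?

ens12

Routes whose prefix contains 197.255.55.81:
  0.0.0.0/0 (default, matches everything) -> ens6
  197.248.0.0/13 (197.248.0.0 - 197.255.255.255) -> ens4
  197.255.48.0/21 (197.255.48.0 - 197.255.55.255) -> ens11
  197.255.52.0/22 (197.255.52.0 - 197.255.55.255) -> ens12
More-specific entries that do NOT match:
  197.255.55.112/30 (197.255.55.112 - 197.255.55.115) does not contain 197.255.55.81
  197.255.54.0/24 (197.255.54.0 - 197.255.54.255) does not contain 197.255.55.81
  197.255.53.0/24 (197.255.53.0 - 197.255.53.255) does not contain 197.255.55.81
  197.255.52.0/23 (197.255.52.0 - 197.255.53.255) does not contain 197.255.55.81
Longest matching prefix is /22 -> interface ens12.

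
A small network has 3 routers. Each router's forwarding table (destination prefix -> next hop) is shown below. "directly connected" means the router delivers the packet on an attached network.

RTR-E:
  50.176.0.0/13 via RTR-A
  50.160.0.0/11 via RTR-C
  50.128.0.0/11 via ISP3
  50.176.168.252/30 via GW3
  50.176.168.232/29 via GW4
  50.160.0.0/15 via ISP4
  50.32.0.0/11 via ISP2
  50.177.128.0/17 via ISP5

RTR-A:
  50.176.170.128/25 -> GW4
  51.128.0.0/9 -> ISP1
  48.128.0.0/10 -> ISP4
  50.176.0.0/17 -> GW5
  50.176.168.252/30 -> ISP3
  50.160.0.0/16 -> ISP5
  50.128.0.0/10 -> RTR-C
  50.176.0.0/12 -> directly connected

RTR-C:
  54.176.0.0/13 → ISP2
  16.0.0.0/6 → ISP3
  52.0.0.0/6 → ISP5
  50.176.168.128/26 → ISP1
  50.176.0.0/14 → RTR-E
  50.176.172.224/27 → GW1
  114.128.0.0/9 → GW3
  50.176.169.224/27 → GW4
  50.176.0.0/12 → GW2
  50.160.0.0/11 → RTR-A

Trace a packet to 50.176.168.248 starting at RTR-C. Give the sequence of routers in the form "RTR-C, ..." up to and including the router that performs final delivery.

At RTR-C: longest match for 50.176.168.248 is 50.176.0.0/14 -> RTR-E
At RTR-E: longest match for 50.176.168.248 is 50.176.0.0/13 -> RTR-A
At RTR-A: longest match for 50.176.168.248 is 50.176.0.0/12 -> directly connected

RTR-C, RTR-E, RTR-A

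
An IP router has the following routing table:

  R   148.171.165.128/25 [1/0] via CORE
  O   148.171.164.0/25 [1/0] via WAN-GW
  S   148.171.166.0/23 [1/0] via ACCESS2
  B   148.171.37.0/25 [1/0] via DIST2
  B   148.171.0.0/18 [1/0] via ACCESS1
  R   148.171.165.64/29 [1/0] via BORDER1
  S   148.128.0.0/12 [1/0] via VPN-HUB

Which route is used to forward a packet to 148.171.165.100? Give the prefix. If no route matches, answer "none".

none

148.171.165.100 is outside every listed prefix and there is no default route.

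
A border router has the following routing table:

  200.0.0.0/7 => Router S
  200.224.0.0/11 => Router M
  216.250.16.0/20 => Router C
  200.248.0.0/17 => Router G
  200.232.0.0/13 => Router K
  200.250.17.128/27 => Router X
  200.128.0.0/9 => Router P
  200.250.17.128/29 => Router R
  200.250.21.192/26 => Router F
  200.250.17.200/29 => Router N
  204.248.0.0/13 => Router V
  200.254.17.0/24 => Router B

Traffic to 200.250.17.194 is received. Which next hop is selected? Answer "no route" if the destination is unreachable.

Router M

Routes whose prefix contains 200.250.17.194:
  200.0.0.0/7 (200.0.0.0 - 201.255.255.255) -> Router S
  200.128.0.0/9 (200.128.0.0 - 200.255.255.255) -> Router P
  200.224.0.0/11 (200.224.0.0 - 200.255.255.255) -> Router M
More-specific entries that do NOT match:
  200.250.17.128/29 (200.250.17.128 - 200.250.17.135) does not contain 200.250.17.194
  200.250.17.200/29 (200.250.17.200 - 200.250.17.207) does not contain 200.250.17.194
  200.250.17.128/27 (200.250.17.128 - 200.250.17.159) does not contain 200.250.17.194
  200.250.21.192/26 (200.250.21.192 - 200.250.21.255) does not contain 200.250.17.194
  200.254.17.0/24 (200.254.17.0 - 200.254.17.255) does not contain 200.250.17.194
  216.250.16.0/20 (216.250.16.0 - 216.250.31.255) does not contain 200.250.17.194
  200.248.0.0/17 (200.248.0.0 - 200.248.127.255) does not contain 200.250.17.194
  200.232.0.0/13 (200.232.0.0 - 200.239.255.255) does not contain 200.250.17.194
  204.248.0.0/13 (204.248.0.0 - 204.255.255.255) does not contain 200.250.17.194
Longest matching prefix is /11 -> next hop Router M.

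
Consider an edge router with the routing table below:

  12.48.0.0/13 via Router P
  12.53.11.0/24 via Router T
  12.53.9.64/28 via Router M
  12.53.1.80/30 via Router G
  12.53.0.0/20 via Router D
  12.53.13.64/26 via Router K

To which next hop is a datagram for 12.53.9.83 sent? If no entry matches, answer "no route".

Router D

Routes whose prefix contains 12.53.9.83:
  12.48.0.0/13 (12.48.0.0 - 12.55.255.255) -> Router P
  12.53.0.0/20 (12.53.0.0 - 12.53.15.255) -> Router D
More-specific entries that do NOT match:
  12.53.1.80/30 (12.53.1.80 - 12.53.1.83) does not contain 12.53.9.83
  12.53.9.64/28 (12.53.9.64 - 12.53.9.79) does not contain 12.53.9.83
  12.53.13.64/26 (12.53.13.64 - 12.53.13.127) does not contain 12.53.9.83
  12.53.11.0/24 (12.53.11.0 - 12.53.11.255) does not contain 12.53.9.83
Longest matching prefix is /20 -> next hop Router D.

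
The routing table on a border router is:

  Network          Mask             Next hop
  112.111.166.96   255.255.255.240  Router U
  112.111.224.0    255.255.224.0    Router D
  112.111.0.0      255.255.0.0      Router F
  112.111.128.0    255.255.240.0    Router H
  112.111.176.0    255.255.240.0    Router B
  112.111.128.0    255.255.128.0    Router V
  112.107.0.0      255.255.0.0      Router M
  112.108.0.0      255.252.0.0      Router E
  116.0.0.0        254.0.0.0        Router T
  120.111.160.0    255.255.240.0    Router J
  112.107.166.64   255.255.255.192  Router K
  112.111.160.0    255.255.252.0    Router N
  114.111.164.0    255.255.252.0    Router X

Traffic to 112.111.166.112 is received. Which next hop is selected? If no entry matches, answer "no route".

Routes whose prefix contains 112.111.166.112:
  112.108.0.0/14 (112.108.0.0 - 112.111.255.255) -> Router E
  112.111.0.0/16 (112.111.0.0 - 112.111.255.255) -> Router F
  112.111.128.0/17 (112.111.128.0 - 112.111.255.255) -> Router V
More-specific entries that do NOT match:
  112.111.166.96/28 (112.111.166.96 - 112.111.166.111) does not contain 112.111.166.112
  112.107.166.64/26 (112.107.166.64 - 112.107.166.127) does not contain 112.111.166.112
  112.111.160.0/22 (112.111.160.0 - 112.111.163.255) does not contain 112.111.166.112
  114.111.164.0/22 (114.111.164.0 - 114.111.167.255) does not contain 112.111.166.112
  112.111.128.0/20 (112.111.128.0 - 112.111.143.255) does not contain 112.111.166.112
  112.111.176.0/20 (112.111.176.0 - 112.111.191.255) does not contain 112.111.166.112
  120.111.160.0/20 (120.111.160.0 - 120.111.175.255) does not contain 112.111.166.112
  112.111.224.0/19 (112.111.224.0 - 112.111.255.255) does not contain 112.111.166.112
Longest matching prefix is /17 -> next hop Router V.

Router V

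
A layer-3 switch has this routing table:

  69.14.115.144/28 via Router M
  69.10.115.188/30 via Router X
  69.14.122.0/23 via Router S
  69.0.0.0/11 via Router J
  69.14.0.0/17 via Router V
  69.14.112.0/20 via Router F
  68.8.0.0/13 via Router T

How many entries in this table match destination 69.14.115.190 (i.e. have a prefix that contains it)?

3

Prefixes containing 69.14.115.190:
  69.0.0.0/11 (69.0.0.0 - 69.31.255.255)
  69.14.0.0/17 (69.14.0.0 - 69.14.127.255)
  69.14.112.0/20 (69.14.112.0 - 69.14.127.255)
Total matching entries: 3.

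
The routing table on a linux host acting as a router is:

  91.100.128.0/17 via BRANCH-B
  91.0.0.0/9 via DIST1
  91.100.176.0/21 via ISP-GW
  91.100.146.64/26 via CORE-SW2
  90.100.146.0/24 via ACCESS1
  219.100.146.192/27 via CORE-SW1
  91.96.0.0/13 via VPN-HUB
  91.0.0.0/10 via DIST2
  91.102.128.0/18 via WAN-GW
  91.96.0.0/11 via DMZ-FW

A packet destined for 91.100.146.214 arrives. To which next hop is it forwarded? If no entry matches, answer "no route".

BRANCH-B

Routes whose prefix contains 91.100.146.214:
  91.0.0.0/9 (91.0.0.0 - 91.127.255.255) -> DIST1
  91.96.0.0/11 (91.96.0.0 - 91.127.255.255) -> DMZ-FW
  91.96.0.0/13 (91.96.0.0 - 91.103.255.255) -> VPN-HUB
  91.100.128.0/17 (91.100.128.0 - 91.100.255.255) -> BRANCH-B
More-specific entries that do NOT match:
  219.100.146.192/27 (219.100.146.192 - 219.100.146.223) does not contain 91.100.146.214
  91.100.146.64/26 (91.100.146.64 - 91.100.146.127) does not contain 91.100.146.214
  90.100.146.0/24 (90.100.146.0 - 90.100.146.255) does not contain 91.100.146.214
  91.100.176.0/21 (91.100.176.0 - 91.100.183.255) does not contain 91.100.146.214
  91.102.128.0/18 (91.102.128.0 - 91.102.191.255) does not contain 91.100.146.214
Longest matching prefix is /17 -> next hop BRANCH-B.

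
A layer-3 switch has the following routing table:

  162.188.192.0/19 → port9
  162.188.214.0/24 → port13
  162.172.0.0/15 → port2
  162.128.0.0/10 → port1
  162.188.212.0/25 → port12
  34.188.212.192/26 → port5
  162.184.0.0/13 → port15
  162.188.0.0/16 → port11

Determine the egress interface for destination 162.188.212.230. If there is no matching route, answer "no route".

port9

Routes whose prefix contains 162.188.212.230:
  162.128.0.0/10 (162.128.0.0 - 162.191.255.255) -> port1
  162.184.0.0/13 (162.184.0.0 - 162.191.255.255) -> port15
  162.188.0.0/16 (162.188.0.0 - 162.188.255.255) -> port11
  162.188.192.0/19 (162.188.192.0 - 162.188.223.255) -> port9
More-specific entries that do NOT match:
  34.188.212.192/26 (34.188.212.192 - 34.188.212.255) does not contain 162.188.212.230
  162.188.212.0/25 (162.188.212.0 - 162.188.212.127) does not contain 162.188.212.230
  162.188.214.0/24 (162.188.214.0 - 162.188.214.255) does not contain 162.188.212.230
Longest matching prefix is /19 -> interface port9.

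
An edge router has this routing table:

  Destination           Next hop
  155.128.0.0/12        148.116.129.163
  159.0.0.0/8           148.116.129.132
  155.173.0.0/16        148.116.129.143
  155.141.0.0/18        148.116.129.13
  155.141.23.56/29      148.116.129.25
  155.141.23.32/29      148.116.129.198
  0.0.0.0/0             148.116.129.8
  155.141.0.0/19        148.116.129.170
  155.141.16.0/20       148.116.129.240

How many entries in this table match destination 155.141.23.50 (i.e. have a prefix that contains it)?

Prefixes containing 155.141.23.50:
  0.0.0.0/0 (default, matches everything)
  155.128.0.0/12 (155.128.0.0 - 155.143.255.255)
  155.141.0.0/18 (155.141.0.0 - 155.141.63.255)
  155.141.0.0/19 (155.141.0.0 - 155.141.31.255)
  155.141.16.0/20 (155.141.16.0 - 155.141.31.255)
Total matching entries: 5.

5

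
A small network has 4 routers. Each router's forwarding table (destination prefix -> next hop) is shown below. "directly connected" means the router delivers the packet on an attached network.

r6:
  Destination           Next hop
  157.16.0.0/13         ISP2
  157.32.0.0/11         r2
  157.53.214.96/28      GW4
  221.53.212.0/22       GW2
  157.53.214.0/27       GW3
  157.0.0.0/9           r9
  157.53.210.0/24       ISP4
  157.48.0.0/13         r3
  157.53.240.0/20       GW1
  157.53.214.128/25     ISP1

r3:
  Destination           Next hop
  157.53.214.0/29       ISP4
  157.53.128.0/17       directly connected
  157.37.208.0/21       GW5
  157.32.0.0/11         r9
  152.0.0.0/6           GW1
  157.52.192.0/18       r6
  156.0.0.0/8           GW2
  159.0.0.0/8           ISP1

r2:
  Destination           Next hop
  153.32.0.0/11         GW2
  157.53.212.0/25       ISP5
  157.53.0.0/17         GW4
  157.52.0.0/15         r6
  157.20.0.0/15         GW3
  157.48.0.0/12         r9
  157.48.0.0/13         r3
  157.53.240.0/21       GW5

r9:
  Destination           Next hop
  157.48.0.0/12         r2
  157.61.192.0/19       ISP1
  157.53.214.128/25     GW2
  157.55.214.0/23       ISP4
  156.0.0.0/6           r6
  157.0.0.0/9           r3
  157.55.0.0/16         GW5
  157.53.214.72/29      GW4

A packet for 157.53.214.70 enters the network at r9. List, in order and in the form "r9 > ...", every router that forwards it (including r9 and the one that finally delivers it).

At r9: longest match for 157.53.214.70 is 157.48.0.0/12 -> r2
At r2: longest match for 157.53.214.70 is 157.52.0.0/15 -> r6
At r6: longest match for 157.53.214.70 is 157.48.0.0/13 -> r3
At r3: longest match for 157.53.214.70 is 157.53.128.0/17 -> directly connected

r9 > r2 > r6 > r3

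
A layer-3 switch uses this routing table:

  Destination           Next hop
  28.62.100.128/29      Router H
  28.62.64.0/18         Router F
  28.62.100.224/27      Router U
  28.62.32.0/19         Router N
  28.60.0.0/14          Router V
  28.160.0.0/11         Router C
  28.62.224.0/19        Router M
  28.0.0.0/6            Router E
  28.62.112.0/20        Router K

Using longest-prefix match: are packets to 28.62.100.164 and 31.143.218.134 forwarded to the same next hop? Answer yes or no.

28.62.100.164: longest match 28.62.64.0/18 -> Router F
31.143.218.134: longest match 28.0.0.0/6 -> Router E

no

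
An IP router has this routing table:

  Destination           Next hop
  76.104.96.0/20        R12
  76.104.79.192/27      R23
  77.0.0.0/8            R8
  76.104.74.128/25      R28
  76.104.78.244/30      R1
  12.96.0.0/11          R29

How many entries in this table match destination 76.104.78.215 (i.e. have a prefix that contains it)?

No listed prefix contains 76.104.78.215.
Total matching entries: 0.

0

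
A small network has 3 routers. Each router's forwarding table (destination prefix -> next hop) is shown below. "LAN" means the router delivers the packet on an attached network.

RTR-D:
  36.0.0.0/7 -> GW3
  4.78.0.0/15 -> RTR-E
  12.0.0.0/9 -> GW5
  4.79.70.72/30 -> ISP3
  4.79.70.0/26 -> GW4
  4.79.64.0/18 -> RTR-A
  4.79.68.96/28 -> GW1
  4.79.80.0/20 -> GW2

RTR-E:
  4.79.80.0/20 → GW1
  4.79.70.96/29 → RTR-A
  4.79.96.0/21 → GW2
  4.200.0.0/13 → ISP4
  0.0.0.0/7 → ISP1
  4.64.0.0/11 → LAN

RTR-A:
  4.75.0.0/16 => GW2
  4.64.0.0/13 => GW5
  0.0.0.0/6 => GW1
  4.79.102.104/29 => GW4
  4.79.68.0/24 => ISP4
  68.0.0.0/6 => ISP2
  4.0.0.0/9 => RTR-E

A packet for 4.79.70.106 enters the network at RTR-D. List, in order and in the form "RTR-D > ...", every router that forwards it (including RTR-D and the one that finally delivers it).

RTR-D > RTR-A > RTR-E

At RTR-D: longest match for 4.79.70.106 is 4.79.64.0/18 -> RTR-A
At RTR-A: longest match for 4.79.70.106 is 4.0.0.0/9 -> RTR-E
At RTR-E: longest match for 4.79.70.106 is 4.64.0.0/11 -> LAN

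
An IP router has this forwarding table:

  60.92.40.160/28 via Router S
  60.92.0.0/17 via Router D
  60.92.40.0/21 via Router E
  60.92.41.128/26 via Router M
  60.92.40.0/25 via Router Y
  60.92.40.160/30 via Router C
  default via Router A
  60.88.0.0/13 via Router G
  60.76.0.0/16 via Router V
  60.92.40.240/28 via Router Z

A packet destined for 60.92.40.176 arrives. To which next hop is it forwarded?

Router E

Routes whose prefix contains 60.92.40.176:
  0.0.0.0/0 (default, matches everything) -> Router A
  60.88.0.0/13 (60.88.0.0 - 60.95.255.255) -> Router G
  60.92.0.0/17 (60.92.0.0 - 60.92.127.255) -> Router D
  60.92.40.0/21 (60.92.40.0 - 60.92.47.255) -> Router E
More-specific entries that do NOT match:
  60.92.40.160/30 (60.92.40.160 - 60.92.40.163) does not contain 60.92.40.176
  60.92.40.160/28 (60.92.40.160 - 60.92.40.175) does not contain 60.92.40.176
  60.92.40.240/28 (60.92.40.240 - 60.92.40.255) does not contain 60.92.40.176
  60.92.41.128/26 (60.92.41.128 - 60.92.41.191) does not contain 60.92.40.176
  60.92.40.0/25 (60.92.40.0 - 60.92.40.127) does not contain 60.92.40.176
Longest matching prefix is /21 -> next hop Router E.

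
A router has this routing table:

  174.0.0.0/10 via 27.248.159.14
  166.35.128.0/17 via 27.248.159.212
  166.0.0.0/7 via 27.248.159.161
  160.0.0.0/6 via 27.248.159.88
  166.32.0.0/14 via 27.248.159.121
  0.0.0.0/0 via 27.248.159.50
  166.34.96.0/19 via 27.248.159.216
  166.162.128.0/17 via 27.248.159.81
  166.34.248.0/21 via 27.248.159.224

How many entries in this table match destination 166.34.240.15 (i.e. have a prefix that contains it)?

3

Prefixes containing 166.34.240.15:
  0.0.0.0/0 (default, matches everything)
  166.0.0.0/7 (166.0.0.0 - 167.255.255.255)
  166.32.0.0/14 (166.32.0.0 - 166.35.255.255)
Total matching entries: 3.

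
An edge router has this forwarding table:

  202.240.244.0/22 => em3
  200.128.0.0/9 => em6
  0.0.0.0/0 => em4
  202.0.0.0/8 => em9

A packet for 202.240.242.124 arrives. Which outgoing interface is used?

Routes whose prefix contains 202.240.242.124:
  0.0.0.0/0 (default, matches everything) -> em4
  202.0.0.0/8 (202.0.0.0 - 202.255.255.255) -> em9
More-specific entries that do NOT match:
  202.240.244.0/22 (202.240.244.0 - 202.240.247.255) does not contain 202.240.242.124
  200.128.0.0/9 (200.128.0.0 - 200.255.255.255) does not contain 202.240.242.124
Longest matching prefix is /8 -> interface em9.

em9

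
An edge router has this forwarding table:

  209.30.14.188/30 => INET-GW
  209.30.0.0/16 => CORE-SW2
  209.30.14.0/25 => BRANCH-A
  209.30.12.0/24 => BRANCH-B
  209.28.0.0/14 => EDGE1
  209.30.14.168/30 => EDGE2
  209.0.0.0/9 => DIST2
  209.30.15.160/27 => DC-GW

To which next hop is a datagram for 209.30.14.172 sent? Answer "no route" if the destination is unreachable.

CORE-SW2

Routes whose prefix contains 209.30.14.172:
  209.0.0.0/9 (209.0.0.0 - 209.127.255.255) -> DIST2
  209.28.0.0/14 (209.28.0.0 - 209.31.255.255) -> EDGE1
  209.30.0.0/16 (209.30.0.0 - 209.30.255.255) -> CORE-SW2
More-specific entries that do NOT match:
  209.30.14.188/30 (209.30.14.188 - 209.30.14.191) does not contain 209.30.14.172
  209.30.14.168/30 (209.30.14.168 - 209.30.14.171) does not contain 209.30.14.172
  209.30.15.160/27 (209.30.15.160 - 209.30.15.191) does not contain 209.30.14.172
  209.30.14.0/25 (209.30.14.0 - 209.30.14.127) does not contain 209.30.14.172
  209.30.12.0/24 (209.30.12.0 - 209.30.12.255) does not contain 209.30.14.172
Longest matching prefix is /16 -> next hop CORE-SW2.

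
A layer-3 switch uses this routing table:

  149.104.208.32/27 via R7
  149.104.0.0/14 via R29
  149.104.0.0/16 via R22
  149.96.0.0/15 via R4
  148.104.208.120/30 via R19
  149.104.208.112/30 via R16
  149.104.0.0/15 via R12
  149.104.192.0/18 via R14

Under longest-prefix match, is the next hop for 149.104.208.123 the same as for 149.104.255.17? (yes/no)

yes

149.104.208.123: longest match 149.104.192.0/18 -> R14
149.104.255.17: longest match 149.104.192.0/18 -> R14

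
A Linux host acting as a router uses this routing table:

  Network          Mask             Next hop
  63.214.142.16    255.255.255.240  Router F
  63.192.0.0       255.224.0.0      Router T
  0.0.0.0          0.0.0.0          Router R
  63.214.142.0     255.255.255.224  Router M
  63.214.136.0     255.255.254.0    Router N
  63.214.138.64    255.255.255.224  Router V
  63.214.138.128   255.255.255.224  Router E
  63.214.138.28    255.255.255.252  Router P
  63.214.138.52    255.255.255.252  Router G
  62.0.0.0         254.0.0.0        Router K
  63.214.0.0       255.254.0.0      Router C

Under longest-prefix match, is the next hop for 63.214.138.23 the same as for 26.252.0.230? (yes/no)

63.214.138.23: longest match 63.214.0.0/15 -> Router C
26.252.0.230: longest match 0.0.0.0/0 -> Router R

no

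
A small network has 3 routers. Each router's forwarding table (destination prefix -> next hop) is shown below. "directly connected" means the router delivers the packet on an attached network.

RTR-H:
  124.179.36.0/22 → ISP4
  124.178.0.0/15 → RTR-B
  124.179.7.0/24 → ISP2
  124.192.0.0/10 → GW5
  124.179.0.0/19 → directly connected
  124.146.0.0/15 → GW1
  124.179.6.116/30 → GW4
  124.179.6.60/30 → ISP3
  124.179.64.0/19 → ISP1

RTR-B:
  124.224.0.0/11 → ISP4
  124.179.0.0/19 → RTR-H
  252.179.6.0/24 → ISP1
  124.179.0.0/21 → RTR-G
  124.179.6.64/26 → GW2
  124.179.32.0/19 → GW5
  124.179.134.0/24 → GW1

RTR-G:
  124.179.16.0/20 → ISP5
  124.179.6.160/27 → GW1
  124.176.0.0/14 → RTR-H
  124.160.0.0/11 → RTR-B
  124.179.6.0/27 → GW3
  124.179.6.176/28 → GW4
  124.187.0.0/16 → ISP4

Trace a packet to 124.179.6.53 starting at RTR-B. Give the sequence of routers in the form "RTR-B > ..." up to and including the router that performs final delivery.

RTR-B > RTR-G > RTR-H

At RTR-B: longest match for 124.179.6.53 is 124.179.0.0/21 -> RTR-G
At RTR-G: longest match for 124.179.6.53 is 124.176.0.0/14 -> RTR-H
At RTR-H: longest match for 124.179.6.53 is 124.179.0.0/19 -> directly connected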